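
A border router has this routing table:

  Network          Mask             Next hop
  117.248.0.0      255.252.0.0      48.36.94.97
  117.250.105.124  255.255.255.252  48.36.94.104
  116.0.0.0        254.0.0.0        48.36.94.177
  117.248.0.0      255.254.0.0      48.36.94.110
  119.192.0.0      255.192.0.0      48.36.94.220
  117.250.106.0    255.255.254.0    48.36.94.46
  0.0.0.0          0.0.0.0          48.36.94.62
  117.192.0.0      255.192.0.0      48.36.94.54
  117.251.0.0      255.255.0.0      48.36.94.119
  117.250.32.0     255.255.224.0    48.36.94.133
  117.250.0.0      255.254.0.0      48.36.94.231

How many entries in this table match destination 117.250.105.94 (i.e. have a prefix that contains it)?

Prefixes containing 117.250.105.94:
  0.0.0.0/0 (default, matches everything)
  116.0.0.0/7 (116.0.0.0 - 117.255.255.255)
  117.192.0.0/10 (117.192.0.0 - 117.255.255.255)
  117.248.0.0/14 (117.248.0.0 - 117.251.255.255)
  117.250.0.0/15 (117.250.0.0 - 117.251.255.255)
Total matching entries: 5.

5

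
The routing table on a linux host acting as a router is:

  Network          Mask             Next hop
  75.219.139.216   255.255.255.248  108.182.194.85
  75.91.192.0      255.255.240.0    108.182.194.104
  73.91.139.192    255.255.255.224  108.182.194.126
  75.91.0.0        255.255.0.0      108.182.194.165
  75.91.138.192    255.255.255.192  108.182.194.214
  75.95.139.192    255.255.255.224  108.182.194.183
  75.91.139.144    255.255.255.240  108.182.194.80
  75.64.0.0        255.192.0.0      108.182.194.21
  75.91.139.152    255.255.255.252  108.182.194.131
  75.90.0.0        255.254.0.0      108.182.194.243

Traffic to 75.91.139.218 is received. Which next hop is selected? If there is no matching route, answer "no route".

Routes whose prefix contains 75.91.139.218:
  75.64.0.0/10 (75.64.0.0 - 75.127.255.255) -> 108.182.194.21
  75.90.0.0/15 (75.90.0.0 - 75.91.255.255) -> 108.182.194.243
  75.91.0.0/16 (75.91.0.0 - 75.91.255.255) -> 108.182.194.165
More-specific entries that do NOT match:
  75.91.139.152/30 (75.91.139.152 - 75.91.139.155) does not contain 75.91.139.218
  75.219.139.216/29 (75.219.139.216 - 75.219.139.223) does not contain 75.91.139.218
  75.91.139.144/28 (75.91.139.144 - 75.91.139.159) does not contain 75.91.139.218
  73.91.139.192/27 (73.91.139.192 - 73.91.139.223) does not contain 75.91.139.218
  75.95.139.192/27 (75.95.139.192 - 75.95.139.223) does not contain 75.91.139.218
  75.91.138.192/26 (75.91.138.192 - 75.91.138.255) does not contain 75.91.139.218
  75.91.192.0/20 (75.91.192.0 - 75.91.207.255) does not contain 75.91.139.218
Longest matching prefix is /16 -> next hop 108.182.194.165.

108.182.194.165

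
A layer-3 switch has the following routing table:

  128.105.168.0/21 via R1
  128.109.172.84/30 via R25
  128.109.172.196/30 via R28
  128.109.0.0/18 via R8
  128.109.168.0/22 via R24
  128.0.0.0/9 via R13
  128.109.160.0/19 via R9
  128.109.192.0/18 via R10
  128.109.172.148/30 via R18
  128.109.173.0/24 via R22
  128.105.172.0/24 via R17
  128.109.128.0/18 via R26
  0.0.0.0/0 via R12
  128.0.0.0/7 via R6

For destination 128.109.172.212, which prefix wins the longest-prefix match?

128.109.160.0/19

Entries matching 128.109.172.212:
  0.0.0.0/0 (default, matches everything)
  128.0.0.0/7 (128.0.0.0 - 129.255.255.255)
  128.0.0.0/9 (128.0.0.0 - 128.127.255.255)
  128.109.128.0/18 (128.109.128.0 - 128.109.191.255)
  128.109.160.0/19 (128.109.160.0 - 128.109.191.255)
Most specific is 128.109.160.0/19.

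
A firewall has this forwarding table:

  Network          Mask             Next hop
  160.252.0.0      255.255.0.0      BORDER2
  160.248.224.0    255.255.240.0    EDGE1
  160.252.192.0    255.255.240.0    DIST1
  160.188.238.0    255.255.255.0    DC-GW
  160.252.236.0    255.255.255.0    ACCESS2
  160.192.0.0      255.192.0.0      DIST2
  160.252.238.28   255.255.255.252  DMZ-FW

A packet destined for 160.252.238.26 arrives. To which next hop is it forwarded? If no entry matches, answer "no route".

BORDER2

Routes whose prefix contains 160.252.238.26:
  160.192.0.0/10 (160.192.0.0 - 160.255.255.255) -> DIST2
  160.252.0.0/16 (160.252.0.0 - 160.252.255.255) -> BORDER2
More-specific entries that do NOT match:
  160.252.238.28/30 (160.252.238.28 - 160.252.238.31) does not contain 160.252.238.26
  160.188.238.0/24 (160.188.238.0 - 160.188.238.255) does not contain 160.252.238.26
  160.252.236.0/24 (160.252.236.0 - 160.252.236.255) does not contain 160.252.238.26
  160.248.224.0/20 (160.248.224.0 - 160.248.239.255) does not contain 160.252.238.26
  160.252.192.0/20 (160.252.192.0 - 160.252.207.255) does not contain 160.252.238.26
Longest matching prefix is /16 -> next hop BORDER2.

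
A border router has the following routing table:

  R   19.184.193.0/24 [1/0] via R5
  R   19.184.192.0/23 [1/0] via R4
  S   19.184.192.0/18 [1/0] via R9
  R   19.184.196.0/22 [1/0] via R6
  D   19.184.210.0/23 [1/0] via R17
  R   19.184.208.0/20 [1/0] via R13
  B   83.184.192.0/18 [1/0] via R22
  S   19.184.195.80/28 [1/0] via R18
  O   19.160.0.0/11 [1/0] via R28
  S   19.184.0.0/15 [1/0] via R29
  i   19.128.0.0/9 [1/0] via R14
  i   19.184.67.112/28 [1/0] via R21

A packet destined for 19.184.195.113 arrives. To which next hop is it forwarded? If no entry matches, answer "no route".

R9

Routes whose prefix contains 19.184.195.113:
  19.128.0.0/9 (19.128.0.0 - 19.255.255.255) -> R14
  19.160.0.0/11 (19.160.0.0 - 19.191.255.255) -> R28
  19.184.0.0/15 (19.184.0.0 - 19.185.255.255) -> R29
  19.184.192.0/18 (19.184.192.0 - 19.184.255.255) -> R9
More-specific entries that do NOT match:
  19.184.195.80/28 (19.184.195.80 - 19.184.195.95) does not contain 19.184.195.113
  19.184.67.112/28 (19.184.67.112 - 19.184.67.127) does not contain 19.184.195.113
  19.184.193.0/24 (19.184.193.0 - 19.184.193.255) does not contain 19.184.195.113
  19.184.192.0/23 (19.184.192.0 - 19.184.193.255) does not contain 19.184.195.113
  19.184.210.0/23 (19.184.210.0 - 19.184.211.255) does not contain 19.184.195.113
  19.184.196.0/22 (19.184.196.0 - 19.184.199.255) does not contain 19.184.195.113
  19.184.208.0/20 (19.184.208.0 - 19.184.223.255) does not contain 19.184.195.113
Longest matching prefix is /18 -> next hop R9.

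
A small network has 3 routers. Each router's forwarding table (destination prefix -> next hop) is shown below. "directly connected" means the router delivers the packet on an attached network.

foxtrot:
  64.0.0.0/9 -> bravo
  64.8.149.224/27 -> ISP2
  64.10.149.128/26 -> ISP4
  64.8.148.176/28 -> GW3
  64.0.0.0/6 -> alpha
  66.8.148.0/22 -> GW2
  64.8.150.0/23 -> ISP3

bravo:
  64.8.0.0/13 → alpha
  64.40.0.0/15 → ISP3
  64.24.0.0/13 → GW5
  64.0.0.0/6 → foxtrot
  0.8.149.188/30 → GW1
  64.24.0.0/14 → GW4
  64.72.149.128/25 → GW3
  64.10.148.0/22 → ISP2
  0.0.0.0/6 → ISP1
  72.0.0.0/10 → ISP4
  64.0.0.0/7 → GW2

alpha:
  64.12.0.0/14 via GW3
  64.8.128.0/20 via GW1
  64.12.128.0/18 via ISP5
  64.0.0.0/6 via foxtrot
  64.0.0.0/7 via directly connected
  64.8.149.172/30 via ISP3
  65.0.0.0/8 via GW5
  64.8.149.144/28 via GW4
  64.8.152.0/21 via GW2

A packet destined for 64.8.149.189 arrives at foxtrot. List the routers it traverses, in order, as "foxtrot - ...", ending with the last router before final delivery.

At foxtrot: longest match for 64.8.149.189 is 64.0.0.0/9 -> bravo
At bravo: longest match for 64.8.149.189 is 64.8.0.0/13 -> alpha
At alpha: longest match for 64.8.149.189 is 64.0.0.0/7 -> directly connected

foxtrot - bravo - alpha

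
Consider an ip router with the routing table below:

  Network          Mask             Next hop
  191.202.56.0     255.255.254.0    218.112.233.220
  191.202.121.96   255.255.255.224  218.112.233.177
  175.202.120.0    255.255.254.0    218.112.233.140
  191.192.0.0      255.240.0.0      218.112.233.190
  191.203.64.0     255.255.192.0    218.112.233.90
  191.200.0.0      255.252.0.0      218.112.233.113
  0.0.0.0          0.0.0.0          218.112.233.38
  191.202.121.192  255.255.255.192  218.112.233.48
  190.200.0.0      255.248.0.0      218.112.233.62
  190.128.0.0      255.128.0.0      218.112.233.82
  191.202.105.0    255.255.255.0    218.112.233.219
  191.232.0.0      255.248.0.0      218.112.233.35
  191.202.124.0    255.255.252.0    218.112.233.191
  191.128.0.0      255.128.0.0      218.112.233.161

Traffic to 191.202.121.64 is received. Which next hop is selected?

Routes whose prefix contains 191.202.121.64:
  0.0.0.0/0 (default, matches everything) -> 218.112.233.38
  191.128.0.0/9 (191.128.0.0 - 191.255.255.255) -> 218.112.233.161
  191.192.0.0/12 (191.192.0.0 - 191.207.255.255) -> 218.112.233.190
  191.200.0.0/14 (191.200.0.0 - 191.203.255.255) -> 218.112.233.113
More-specific entries that do NOT match:
  191.202.121.96/27 (191.202.121.96 - 191.202.121.127) does not contain 191.202.121.64
  191.202.121.192/26 (191.202.121.192 - 191.202.121.255) does not contain 191.202.121.64
  191.202.105.0/24 (191.202.105.0 - 191.202.105.255) does not contain 191.202.121.64
  191.202.56.0/23 (191.202.56.0 - 191.202.57.255) does not contain 191.202.121.64
  175.202.120.0/23 (175.202.120.0 - 175.202.121.255) does not contain 191.202.121.64
  191.202.124.0/22 (191.202.124.0 - 191.202.127.255) does not contain 191.202.121.64
  191.203.64.0/18 (191.203.64.0 - 191.203.127.255) does not contain 191.202.121.64
Longest matching prefix is /14 -> next hop 218.112.233.113.

218.112.233.113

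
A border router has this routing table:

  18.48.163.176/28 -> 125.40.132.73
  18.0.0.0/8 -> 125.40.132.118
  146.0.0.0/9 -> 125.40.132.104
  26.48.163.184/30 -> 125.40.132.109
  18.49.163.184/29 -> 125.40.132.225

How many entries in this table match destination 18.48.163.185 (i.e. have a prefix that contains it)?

2

Prefixes containing 18.48.163.185:
  18.0.0.0/8 (18.0.0.0 - 18.255.255.255)
  18.48.163.176/28 (18.48.163.176 - 18.48.163.191)
Total matching entries: 2.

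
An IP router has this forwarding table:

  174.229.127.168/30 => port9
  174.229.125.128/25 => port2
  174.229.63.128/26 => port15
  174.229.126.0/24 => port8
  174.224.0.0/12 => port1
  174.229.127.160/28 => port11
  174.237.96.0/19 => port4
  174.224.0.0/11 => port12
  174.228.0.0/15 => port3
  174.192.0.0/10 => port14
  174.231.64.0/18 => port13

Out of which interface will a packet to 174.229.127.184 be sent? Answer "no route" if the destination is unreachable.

port3

Routes whose prefix contains 174.229.127.184:
  174.192.0.0/10 (174.192.0.0 - 174.255.255.255) -> port14
  174.224.0.0/11 (174.224.0.0 - 174.255.255.255) -> port12
  174.224.0.0/12 (174.224.0.0 - 174.239.255.255) -> port1
  174.228.0.0/15 (174.228.0.0 - 174.229.255.255) -> port3
More-specific entries that do NOT match:
  174.229.127.168/30 (174.229.127.168 - 174.229.127.171) does not contain 174.229.127.184
  174.229.127.160/28 (174.229.127.160 - 174.229.127.175) does not contain 174.229.127.184
  174.229.63.128/26 (174.229.63.128 - 174.229.63.191) does not contain 174.229.127.184
  174.229.125.128/25 (174.229.125.128 - 174.229.125.255) does not contain 174.229.127.184
  174.229.126.0/24 (174.229.126.0 - 174.229.126.255) does not contain 174.229.127.184
  174.237.96.0/19 (174.237.96.0 - 174.237.127.255) does not contain 174.229.127.184
  174.231.64.0/18 (174.231.64.0 - 174.231.127.255) does not contain 174.229.127.184
Longest matching prefix is /15 -> interface port3.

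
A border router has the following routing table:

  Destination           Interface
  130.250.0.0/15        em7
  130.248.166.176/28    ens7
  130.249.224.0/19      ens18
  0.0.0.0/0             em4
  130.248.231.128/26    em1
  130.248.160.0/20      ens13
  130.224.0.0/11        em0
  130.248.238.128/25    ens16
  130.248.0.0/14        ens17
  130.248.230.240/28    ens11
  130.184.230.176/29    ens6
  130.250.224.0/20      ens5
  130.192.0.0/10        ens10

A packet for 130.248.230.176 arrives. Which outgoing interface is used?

Routes whose prefix contains 130.248.230.176:
  0.0.0.0/0 (default, matches everything) -> em4
  130.192.0.0/10 (130.192.0.0 - 130.255.255.255) -> ens10
  130.224.0.0/11 (130.224.0.0 - 130.255.255.255) -> em0
  130.248.0.0/14 (130.248.0.0 - 130.251.255.255) -> ens17
More-specific entries that do NOT match:
  130.184.230.176/29 (130.184.230.176 - 130.184.230.183) does not contain 130.248.230.176
  130.248.166.176/28 (130.248.166.176 - 130.248.166.191) does not contain 130.248.230.176
  130.248.230.240/28 (130.248.230.240 - 130.248.230.255) does not contain 130.248.230.176
  130.248.231.128/26 (130.248.231.128 - 130.248.231.191) does not contain 130.248.230.176
  130.248.238.128/25 (130.248.238.128 - 130.248.238.255) does not contain 130.248.230.176
  130.248.160.0/20 (130.248.160.0 - 130.248.175.255) does not contain 130.248.230.176
  130.250.224.0/20 (130.250.224.0 - 130.250.239.255) does not contain 130.248.230.176
  130.249.224.0/19 (130.249.224.0 - 130.249.255.255) does not contain 130.248.230.176
  130.250.0.0/15 (130.250.0.0 - 130.251.255.255) does not contain 130.248.230.176
Longest matching prefix is /14 -> interface ens17.

ens17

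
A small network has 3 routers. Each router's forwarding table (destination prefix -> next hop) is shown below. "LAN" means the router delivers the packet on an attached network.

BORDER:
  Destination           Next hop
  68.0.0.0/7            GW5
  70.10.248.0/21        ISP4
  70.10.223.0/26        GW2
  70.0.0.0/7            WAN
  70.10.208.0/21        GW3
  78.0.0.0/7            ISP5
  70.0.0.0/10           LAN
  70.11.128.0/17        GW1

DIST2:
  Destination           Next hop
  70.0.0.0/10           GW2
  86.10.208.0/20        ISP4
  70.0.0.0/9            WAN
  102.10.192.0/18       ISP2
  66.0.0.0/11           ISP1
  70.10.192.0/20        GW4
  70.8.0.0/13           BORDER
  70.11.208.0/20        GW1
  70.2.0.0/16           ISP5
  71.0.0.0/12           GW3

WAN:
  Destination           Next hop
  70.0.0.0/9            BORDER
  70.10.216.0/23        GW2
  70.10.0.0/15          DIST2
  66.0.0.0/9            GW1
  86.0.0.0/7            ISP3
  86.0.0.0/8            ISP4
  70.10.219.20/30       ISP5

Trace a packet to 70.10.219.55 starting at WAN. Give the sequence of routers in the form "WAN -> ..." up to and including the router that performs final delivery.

WAN -> DIST2 -> BORDER

At WAN: longest match for 70.10.219.55 is 70.10.0.0/15 -> DIST2
At DIST2: longest match for 70.10.219.55 is 70.8.0.0/13 -> BORDER
At BORDER: longest match for 70.10.219.55 is 70.0.0.0/10 -> LAN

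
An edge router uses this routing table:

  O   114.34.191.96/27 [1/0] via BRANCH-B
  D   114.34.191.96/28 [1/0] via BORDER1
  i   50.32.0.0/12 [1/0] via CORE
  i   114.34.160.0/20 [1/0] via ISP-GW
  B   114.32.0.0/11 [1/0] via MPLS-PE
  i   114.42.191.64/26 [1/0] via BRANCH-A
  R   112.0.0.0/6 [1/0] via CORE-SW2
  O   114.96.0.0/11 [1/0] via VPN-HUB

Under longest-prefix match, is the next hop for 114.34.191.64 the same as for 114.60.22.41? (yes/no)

114.34.191.64: longest match 114.32.0.0/11 -> MPLS-PE
114.60.22.41: longest match 114.32.0.0/11 -> MPLS-PE

yes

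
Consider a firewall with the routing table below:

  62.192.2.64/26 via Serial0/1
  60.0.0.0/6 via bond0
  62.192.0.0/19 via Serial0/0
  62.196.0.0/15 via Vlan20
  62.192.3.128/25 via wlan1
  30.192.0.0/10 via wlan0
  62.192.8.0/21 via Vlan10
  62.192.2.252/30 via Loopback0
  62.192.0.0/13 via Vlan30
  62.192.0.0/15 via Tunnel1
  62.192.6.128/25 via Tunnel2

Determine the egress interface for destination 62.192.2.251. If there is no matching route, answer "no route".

Serial0/0

Routes whose prefix contains 62.192.2.251:
  60.0.0.0/6 (60.0.0.0 - 63.255.255.255) -> bond0
  62.192.0.0/13 (62.192.0.0 - 62.199.255.255) -> Vlan30
  62.192.0.0/15 (62.192.0.0 - 62.193.255.255) -> Tunnel1
  62.192.0.0/19 (62.192.0.0 - 62.192.31.255) -> Serial0/0
More-specific entries that do NOT match:
  62.192.2.252/30 (62.192.2.252 - 62.192.2.255) does not contain 62.192.2.251
  62.192.2.64/26 (62.192.2.64 - 62.192.2.127) does not contain 62.192.2.251
  62.192.3.128/25 (62.192.3.128 - 62.192.3.255) does not contain 62.192.2.251
  62.192.6.128/25 (62.192.6.128 - 62.192.6.255) does not contain 62.192.2.251
  62.192.8.0/21 (62.192.8.0 - 62.192.15.255) does not contain 62.192.2.251
Longest matching prefix is /19 -> interface Serial0/0.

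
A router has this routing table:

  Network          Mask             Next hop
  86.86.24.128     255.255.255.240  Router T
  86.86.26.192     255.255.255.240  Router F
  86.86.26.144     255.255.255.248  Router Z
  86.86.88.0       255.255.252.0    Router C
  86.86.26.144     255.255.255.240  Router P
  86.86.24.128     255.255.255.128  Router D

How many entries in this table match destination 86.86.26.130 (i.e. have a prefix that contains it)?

No listed prefix contains 86.86.26.130.
Total matching entries: 0.

0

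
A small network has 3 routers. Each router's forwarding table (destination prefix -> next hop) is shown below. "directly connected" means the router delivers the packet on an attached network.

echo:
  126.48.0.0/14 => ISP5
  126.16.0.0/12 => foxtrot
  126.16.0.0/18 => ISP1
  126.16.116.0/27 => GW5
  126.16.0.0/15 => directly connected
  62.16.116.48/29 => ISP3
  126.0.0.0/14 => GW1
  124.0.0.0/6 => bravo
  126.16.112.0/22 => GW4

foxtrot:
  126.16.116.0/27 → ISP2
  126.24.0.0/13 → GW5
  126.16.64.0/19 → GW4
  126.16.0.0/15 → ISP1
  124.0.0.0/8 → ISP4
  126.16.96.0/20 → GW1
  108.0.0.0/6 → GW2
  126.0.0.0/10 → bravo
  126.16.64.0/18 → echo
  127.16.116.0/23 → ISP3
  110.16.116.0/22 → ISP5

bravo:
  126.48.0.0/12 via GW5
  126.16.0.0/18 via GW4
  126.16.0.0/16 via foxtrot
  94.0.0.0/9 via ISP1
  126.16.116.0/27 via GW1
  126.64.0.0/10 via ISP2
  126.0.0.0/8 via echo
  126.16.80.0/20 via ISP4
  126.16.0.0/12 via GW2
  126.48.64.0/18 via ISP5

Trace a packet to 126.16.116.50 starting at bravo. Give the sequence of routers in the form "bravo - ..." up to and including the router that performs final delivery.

bravo - foxtrot - echo

At bravo: longest match for 126.16.116.50 is 126.16.0.0/16 -> foxtrot
At foxtrot: longest match for 126.16.116.50 is 126.16.64.0/18 -> echo
At echo: longest match for 126.16.116.50 is 126.16.0.0/15 -> directly connected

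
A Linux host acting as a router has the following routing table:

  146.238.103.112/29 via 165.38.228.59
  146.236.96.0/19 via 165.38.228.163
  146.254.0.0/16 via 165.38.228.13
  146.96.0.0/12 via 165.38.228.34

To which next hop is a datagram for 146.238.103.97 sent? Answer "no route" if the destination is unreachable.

No entry's prefix contains 146.238.103.97; there is no default route.

no route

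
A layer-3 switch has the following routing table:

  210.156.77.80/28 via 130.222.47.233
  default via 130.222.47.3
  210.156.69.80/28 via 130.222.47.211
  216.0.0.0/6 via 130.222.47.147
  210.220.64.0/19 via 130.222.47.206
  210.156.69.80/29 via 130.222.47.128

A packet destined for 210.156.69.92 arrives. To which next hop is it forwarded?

130.222.47.211

Routes whose prefix contains 210.156.69.92:
  0.0.0.0/0 (default, matches everything) -> 130.222.47.3
  210.156.69.80/28 (210.156.69.80 - 210.156.69.95) -> 130.222.47.211
More-specific entries that do NOT match:
  210.156.69.80/29 (210.156.69.80 - 210.156.69.87) does not contain 210.156.69.92
Longest matching prefix is /28 -> next hop 130.222.47.211.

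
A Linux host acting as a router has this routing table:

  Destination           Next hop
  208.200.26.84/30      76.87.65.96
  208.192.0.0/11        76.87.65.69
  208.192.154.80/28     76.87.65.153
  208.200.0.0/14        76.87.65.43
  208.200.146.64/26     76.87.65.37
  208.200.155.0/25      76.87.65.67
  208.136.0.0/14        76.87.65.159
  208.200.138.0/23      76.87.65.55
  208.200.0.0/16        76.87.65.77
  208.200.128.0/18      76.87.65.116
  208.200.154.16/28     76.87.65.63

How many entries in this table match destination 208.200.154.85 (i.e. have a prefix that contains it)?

4

Prefixes containing 208.200.154.85:
  208.192.0.0/11 (208.192.0.0 - 208.223.255.255)
  208.200.0.0/14 (208.200.0.0 - 208.203.255.255)
  208.200.0.0/16 (208.200.0.0 - 208.200.255.255)
  208.200.128.0/18 (208.200.128.0 - 208.200.191.255)
Total matching entries: 4.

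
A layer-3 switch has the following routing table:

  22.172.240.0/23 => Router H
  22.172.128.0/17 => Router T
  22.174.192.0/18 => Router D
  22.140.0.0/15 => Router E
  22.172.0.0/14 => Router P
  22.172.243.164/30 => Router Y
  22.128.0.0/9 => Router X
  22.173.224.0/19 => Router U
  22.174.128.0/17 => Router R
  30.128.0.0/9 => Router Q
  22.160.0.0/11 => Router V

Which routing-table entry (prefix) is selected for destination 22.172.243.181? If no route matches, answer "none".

22.172.128.0/17

Entries matching 22.172.243.181:
  22.128.0.0/9 (22.128.0.0 - 22.255.255.255)
  22.160.0.0/11 (22.160.0.0 - 22.191.255.255)
  22.172.0.0/14 (22.172.0.0 - 22.175.255.255)
  22.172.128.0/17 (22.172.128.0 - 22.172.255.255)
Most specific is 22.172.128.0/17.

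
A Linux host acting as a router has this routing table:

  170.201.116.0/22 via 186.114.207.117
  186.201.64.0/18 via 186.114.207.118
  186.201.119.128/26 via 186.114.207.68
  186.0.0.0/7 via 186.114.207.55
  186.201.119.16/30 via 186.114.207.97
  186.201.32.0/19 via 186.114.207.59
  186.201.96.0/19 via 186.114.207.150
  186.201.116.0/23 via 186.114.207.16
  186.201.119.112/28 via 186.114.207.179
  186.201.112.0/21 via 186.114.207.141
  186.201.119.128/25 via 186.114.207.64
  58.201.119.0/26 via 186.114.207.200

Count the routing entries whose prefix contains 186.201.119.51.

4

Prefixes containing 186.201.119.51:
  186.0.0.0/7 (186.0.0.0 - 187.255.255.255)
  186.201.64.0/18 (186.201.64.0 - 186.201.127.255)
  186.201.96.0/19 (186.201.96.0 - 186.201.127.255)
  186.201.112.0/21 (186.201.112.0 - 186.201.119.255)
Total matching entries: 4.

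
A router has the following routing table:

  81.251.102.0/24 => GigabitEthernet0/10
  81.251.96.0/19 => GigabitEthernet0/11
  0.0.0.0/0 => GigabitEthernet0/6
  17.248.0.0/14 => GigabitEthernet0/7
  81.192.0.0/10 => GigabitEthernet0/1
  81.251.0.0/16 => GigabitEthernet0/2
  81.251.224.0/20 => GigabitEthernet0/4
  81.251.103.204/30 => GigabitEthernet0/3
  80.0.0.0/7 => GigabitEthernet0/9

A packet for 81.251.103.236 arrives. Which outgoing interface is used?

Routes whose prefix contains 81.251.103.236:
  0.0.0.0/0 (default, matches everything) -> GigabitEthernet0/6
  80.0.0.0/7 (80.0.0.0 - 81.255.255.255) -> GigabitEthernet0/9
  81.192.0.0/10 (81.192.0.0 - 81.255.255.255) -> GigabitEthernet0/1
  81.251.0.0/16 (81.251.0.0 - 81.251.255.255) -> GigabitEthernet0/2
  81.251.96.0/19 (81.251.96.0 - 81.251.127.255) -> GigabitEthernet0/11
More-specific entries that do NOT match:
  81.251.103.204/30 (81.251.103.204 - 81.251.103.207) does not contain 81.251.103.236
  81.251.102.0/24 (81.251.102.0 - 81.251.102.255) does not contain 81.251.103.236
  81.251.224.0/20 (81.251.224.0 - 81.251.239.255) does not contain 81.251.103.236
Longest matching prefix is /19 -> interface GigabitEthernet0/11.

GigabitEthernet0/11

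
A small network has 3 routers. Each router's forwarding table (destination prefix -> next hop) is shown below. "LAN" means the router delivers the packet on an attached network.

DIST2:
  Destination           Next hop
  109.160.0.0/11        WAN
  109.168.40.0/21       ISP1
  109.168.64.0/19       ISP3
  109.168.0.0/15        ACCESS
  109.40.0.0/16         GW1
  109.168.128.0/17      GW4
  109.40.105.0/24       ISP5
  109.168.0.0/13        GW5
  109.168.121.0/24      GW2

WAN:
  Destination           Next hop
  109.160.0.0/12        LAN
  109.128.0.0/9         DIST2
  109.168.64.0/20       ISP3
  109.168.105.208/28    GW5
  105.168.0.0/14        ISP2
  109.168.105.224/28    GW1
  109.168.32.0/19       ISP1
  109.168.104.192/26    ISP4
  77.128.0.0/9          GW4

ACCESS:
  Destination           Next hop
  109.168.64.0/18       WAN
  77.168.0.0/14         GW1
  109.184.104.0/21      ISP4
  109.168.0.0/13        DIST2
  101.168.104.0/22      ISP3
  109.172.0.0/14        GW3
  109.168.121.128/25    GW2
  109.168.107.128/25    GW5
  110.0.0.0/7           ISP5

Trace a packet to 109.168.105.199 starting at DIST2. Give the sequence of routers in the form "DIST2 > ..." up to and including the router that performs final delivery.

At DIST2: longest match for 109.168.105.199 is 109.168.0.0/15 -> ACCESS
At ACCESS: longest match for 109.168.105.199 is 109.168.64.0/18 -> WAN
At WAN: longest match for 109.168.105.199 is 109.160.0.0/12 -> LAN

DIST2 > ACCESS > WAN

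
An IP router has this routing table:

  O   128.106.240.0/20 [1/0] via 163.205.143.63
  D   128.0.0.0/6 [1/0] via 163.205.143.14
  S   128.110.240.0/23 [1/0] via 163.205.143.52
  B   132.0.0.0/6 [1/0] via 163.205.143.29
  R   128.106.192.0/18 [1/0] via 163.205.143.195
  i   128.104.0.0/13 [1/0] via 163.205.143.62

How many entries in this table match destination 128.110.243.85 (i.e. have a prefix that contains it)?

2

Prefixes containing 128.110.243.85:
  128.0.0.0/6 (128.0.0.0 - 131.255.255.255)
  128.104.0.0/13 (128.104.0.0 - 128.111.255.255)
Total matching entries: 2.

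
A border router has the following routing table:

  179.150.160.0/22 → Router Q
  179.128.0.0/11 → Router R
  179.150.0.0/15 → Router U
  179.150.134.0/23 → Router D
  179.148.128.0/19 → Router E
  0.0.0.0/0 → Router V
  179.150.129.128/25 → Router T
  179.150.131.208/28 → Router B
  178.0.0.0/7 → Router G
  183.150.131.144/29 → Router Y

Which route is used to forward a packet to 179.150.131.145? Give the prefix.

179.150.0.0/15

Entries matching 179.150.131.145:
  0.0.0.0/0 (default, matches everything)
  178.0.0.0/7 (178.0.0.0 - 179.255.255.255)
  179.128.0.0/11 (179.128.0.0 - 179.159.255.255)
  179.150.0.0/15 (179.150.0.0 - 179.151.255.255)
Most specific is 179.150.0.0/15.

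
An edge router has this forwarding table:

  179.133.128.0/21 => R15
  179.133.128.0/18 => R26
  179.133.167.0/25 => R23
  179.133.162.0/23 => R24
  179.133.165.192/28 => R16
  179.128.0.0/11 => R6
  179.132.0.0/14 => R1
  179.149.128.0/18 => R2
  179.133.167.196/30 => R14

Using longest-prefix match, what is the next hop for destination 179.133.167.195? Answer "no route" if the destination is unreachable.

R26

Routes whose prefix contains 179.133.167.195:
  179.128.0.0/11 (179.128.0.0 - 179.159.255.255) -> R6
  179.132.0.0/14 (179.132.0.0 - 179.135.255.255) -> R1
  179.133.128.0/18 (179.133.128.0 - 179.133.191.255) -> R26
More-specific entries that do NOT match:
  179.133.167.196/30 (179.133.167.196 - 179.133.167.199) does not contain 179.133.167.195
  179.133.165.192/28 (179.133.165.192 - 179.133.165.207) does not contain 179.133.167.195
  179.133.167.0/25 (179.133.167.0 - 179.133.167.127) does not contain 179.133.167.195
  179.133.162.0/23 (179.133.162.0 - 179.133.163.255) does not contain 179.133.167.195
  179.133.128.0/21 (179.133.128.0 - 179.133.135.255) does not contain 179.133.167.195
Longest matching prefix is /18 -> next hop R26.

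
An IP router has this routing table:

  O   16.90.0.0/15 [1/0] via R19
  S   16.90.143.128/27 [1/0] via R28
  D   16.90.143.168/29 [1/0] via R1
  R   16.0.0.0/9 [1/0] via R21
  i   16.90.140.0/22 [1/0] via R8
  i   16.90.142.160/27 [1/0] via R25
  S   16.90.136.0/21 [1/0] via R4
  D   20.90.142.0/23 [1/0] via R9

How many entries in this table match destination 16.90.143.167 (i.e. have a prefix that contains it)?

4

Prefixes containing 16.90.143.167:
  16.0.0.0/9 (16.0.0.0 - 16.127.255.255)
  16.90.0.0/15 (16.90.0.0 - 16.91.255.255)
  16.90.136.0/21 (16.90.136.0 - 16.90.143.255)
  16.90.140.0/22 (16.90.140.0 - 16.90.143.255)
Total matching entries: 4.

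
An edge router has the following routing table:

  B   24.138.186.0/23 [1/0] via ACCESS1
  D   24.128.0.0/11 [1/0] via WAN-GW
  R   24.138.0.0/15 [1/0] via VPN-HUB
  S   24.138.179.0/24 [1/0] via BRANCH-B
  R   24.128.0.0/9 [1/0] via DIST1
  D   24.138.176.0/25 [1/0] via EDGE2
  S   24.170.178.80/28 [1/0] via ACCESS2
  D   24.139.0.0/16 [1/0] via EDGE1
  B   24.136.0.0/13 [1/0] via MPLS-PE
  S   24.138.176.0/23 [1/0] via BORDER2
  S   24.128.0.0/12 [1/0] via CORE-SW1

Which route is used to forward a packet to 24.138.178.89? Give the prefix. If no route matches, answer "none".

Entries matching 24.138.178.89:
  24.128.0.0/9 (24.128.0.0 - 24.255.255.255)
  24.128.0.0/11 (24.128.0.0 - 24.159.255.255)
  24.128.0.0/12 (24.128.0.0 - 24.143.255.255)
  24.136.0.0/13 (24.136.0.0 - 24.143.255.255)
  24.138.0.0/15 (24.138.0.0 - 24.139.255.255)
Most specific is 24.138.0.0/15.

24.138.0.0/15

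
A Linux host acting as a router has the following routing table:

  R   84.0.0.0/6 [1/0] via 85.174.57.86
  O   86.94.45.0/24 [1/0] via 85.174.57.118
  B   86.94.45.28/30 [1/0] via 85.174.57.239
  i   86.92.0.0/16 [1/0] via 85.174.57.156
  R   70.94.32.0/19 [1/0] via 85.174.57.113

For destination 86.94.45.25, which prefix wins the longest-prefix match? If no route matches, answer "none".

Entries matching 86.94.45.25:
  84.0.0.0/6 (84.0.0.0 - 87.255.255.255)
  86.94.45.0/24 (86.94.45.0 - 86.94.45.255)
Most specific is 86.94.45.0/24.

86.94.45.0/24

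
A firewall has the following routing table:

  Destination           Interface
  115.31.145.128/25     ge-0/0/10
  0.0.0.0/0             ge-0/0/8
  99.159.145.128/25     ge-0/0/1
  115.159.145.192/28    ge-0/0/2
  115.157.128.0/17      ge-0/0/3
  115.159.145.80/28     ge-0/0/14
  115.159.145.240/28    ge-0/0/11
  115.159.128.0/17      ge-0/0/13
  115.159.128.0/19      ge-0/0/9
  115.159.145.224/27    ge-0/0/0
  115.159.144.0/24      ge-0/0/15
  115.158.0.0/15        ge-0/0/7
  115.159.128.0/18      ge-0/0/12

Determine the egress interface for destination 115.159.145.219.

Routes whose prefix contains 115.159.145.219:
  0.0.0.0/0 (default, matches everything) -> ge-0/0/8
  115.158.0.0/15 (115.158.0.0 - 115.159.255.255) -> ge-0/0/7
  115.159.128.0/17 (115.159.128.0 - 115.159.255.255) -> ge-0/0/13
  115.159.128.0/18 (115.159.128.0 - 115.159.191.255) -> ge-0/0/12
  115.159.128.0/19 (115.159.128.0 - 115.159.159.255) -> ge-0/0/9
More-specific entries that do NOT match:
  115.159.145.192/28 (115.159.145.192 - 115.159.145.207) does not contain 115.159.145.219
  115.159.145.80/28 (115.159.145.80 - 115.159.145.95) does not contain 115.159.145.219
  115.159.145.240/28 (115.159.145.240 - 115.159.145.255) does not contain 115.159.145.219
  115.159.145.224/27 (115.159.145.224 - 115.159.145.255) does not contain 115.159.145.219
  115.31.145.128/25 (115.31.145.128 - 115.31.145.255) does not contain 115.159.145.219
  99.159.145.128/25 (99.159.145.128 - 99.159.145.255) does not contain 115.159.145.219
  115.159.144.0/24 (115.159.144.0 - 115.159.144.255) does not contain 115.159.145.219
Longest matching prefix is /19 -> interface ge-0/0/9.

ge-0/0/9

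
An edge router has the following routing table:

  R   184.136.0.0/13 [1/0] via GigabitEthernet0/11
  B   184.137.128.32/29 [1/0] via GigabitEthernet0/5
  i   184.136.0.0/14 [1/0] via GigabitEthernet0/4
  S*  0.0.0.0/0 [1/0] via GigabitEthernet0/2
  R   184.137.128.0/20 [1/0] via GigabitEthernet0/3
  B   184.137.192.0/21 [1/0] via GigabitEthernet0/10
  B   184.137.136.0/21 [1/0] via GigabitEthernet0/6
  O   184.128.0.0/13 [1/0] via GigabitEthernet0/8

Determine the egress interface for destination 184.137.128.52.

GigabitEthernet0/3

Routes whose prefix contains 184.137.128.52:
  0.0.0.0/0 (default, matches everything) -> GigabitEthernet0/2
  184.136.0.0/13 (184.136.0.0 - 184.143.255.255) -> GigabitEthernet0/11
  184.136.0.0/14 (184.136.0.0 - 184.139.255.255) -> GigabitEthernet0/4
  184.137.128.0/20 (184.137.128.0 - 184.137.143.255) -> GigabitEthernet0/3
More-specific entries that do NOT match:
  184.137.128.32/29 (184.137.128.32 - 184.137.128.39) does not contain 184.137.128.52
  184.137.192.0/21 (184.137.192.0 - 184.137.199.255) does not contain 184.137.128.52
  184.137.136.0/21 (184.137.136.0 - 184.137.143.255) does not contain 184.137.128.52
Longest matching prefix is /20 -> interface GigabitEthernet0/3.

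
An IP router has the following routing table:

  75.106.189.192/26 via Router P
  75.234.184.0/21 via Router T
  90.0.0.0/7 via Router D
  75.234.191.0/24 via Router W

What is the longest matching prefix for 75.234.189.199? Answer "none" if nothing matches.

75.234.184.0/21

Entries matching 75.234.189.199:
  75.234.184.0/21 (75.234.184.0 - 75.234.191.255)
Most specific is 75.234.184.0/21.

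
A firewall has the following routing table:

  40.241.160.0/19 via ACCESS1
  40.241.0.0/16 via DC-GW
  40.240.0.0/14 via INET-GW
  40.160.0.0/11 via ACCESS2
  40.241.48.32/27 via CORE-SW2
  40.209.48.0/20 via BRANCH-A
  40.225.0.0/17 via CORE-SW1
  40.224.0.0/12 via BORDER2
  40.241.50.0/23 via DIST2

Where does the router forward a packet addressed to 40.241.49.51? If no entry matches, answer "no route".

DC-GW

Routes whose prefix contains 40.241.49.51:
  40.240.0.0/14 (40.240.0.0 - 40.243.255.255) -> INET-GW
  40.241.0.0/16 (40.241.0.0 - 40.241.255.255) -> DC-GW
More-specific entries that do NOT match:
  40.241.48.32/27 (40.241.48.32 - 40.241.48.63) does not contain 40.241.49.51
  40.241.50.0/23 (40.241.50.0 - 40.241.51.255) does not contain 40.241.49.51
  40.209.48.0/20 (40.209.48.0 - 40.209.63.255) does not contain 40.241.49.51
  40.241.160.0/19 (40.241.160.0 - 40.241.191.255) does not contain 40.241.49.51
  40.225.0.0/17 (40.225.0.0 - 40.225.127.255) does not contain 40.241.49.51
Longest matching prefix is /16 -> next hop DC-GW.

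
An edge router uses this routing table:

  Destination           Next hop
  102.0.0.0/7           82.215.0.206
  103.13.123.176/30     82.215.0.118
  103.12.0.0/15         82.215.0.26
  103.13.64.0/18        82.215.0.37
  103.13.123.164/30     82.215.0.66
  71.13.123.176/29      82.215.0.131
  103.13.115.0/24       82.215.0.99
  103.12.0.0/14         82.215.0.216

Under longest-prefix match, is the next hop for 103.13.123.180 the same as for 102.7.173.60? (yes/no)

103.13.123.180: longest match 103.13.64.0/18 -> 82.215.0.37
102.7.173.60: longest match 102.0.0.0/7 -> 82.215.0.206

no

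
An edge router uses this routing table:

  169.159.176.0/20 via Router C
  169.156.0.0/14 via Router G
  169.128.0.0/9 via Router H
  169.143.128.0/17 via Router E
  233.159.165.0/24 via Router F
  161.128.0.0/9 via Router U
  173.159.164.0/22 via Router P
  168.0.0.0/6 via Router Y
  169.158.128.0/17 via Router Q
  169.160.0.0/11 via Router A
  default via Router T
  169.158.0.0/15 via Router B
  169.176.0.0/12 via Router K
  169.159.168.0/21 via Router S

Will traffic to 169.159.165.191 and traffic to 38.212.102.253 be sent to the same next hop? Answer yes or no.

169.159.165.191: longest match 169.158.0.0/15 -> Router B
38.212.102.253: longest match 0.0.0.0/0 -> Router T

no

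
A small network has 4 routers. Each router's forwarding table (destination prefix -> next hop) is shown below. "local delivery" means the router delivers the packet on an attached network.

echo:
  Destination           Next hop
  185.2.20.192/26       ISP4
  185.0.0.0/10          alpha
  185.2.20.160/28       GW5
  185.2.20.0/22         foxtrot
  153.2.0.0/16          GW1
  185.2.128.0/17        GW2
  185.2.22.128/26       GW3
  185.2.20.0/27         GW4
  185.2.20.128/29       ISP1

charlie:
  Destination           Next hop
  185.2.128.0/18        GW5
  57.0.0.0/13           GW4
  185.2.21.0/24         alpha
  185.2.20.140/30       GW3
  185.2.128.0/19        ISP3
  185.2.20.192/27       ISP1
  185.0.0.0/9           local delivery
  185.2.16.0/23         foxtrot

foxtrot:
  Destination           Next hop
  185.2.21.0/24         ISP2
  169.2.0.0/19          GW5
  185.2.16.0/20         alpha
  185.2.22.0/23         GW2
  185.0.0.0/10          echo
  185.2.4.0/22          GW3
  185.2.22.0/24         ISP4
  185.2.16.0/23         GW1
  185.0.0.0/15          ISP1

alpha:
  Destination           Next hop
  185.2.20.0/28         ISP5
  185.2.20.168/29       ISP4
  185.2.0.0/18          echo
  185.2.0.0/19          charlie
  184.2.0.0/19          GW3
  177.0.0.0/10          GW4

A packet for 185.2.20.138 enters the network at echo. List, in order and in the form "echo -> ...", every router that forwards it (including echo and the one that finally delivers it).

echo -> foxtrot -> alpha -> charlie

At echo: longest match for 185.2.20.138 is 185.2.20.0/22 -> foxtrot
At foxtrot: longest match for 185.2.20.138 is 185.2.16.0/20 -> alpha
At alpha: longest match for 185.2.20.138 is 185.2.0.0/19 -> charlie
At charlie: longest match for 185.2.20.138 is 185.0.0.0/9 -> local delivery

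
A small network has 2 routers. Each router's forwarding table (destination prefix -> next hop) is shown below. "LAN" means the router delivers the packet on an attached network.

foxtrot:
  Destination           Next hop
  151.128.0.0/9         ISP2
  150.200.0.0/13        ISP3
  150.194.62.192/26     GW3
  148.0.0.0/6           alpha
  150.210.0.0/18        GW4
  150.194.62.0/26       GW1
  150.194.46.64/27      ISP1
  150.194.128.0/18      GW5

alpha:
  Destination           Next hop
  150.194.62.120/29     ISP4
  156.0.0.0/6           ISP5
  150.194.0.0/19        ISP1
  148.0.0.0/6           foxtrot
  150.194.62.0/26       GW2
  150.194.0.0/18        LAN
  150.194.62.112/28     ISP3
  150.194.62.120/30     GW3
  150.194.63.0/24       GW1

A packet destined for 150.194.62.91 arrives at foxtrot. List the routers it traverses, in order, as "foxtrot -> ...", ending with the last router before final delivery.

At foxtrot: longest match for 150.194.62.91 is 148.0.0.0/6 -> alpha
At alpha: longest match for 150.194.62.91 is 150.194.0.0/18 -> LAN

foxtrot -> alpha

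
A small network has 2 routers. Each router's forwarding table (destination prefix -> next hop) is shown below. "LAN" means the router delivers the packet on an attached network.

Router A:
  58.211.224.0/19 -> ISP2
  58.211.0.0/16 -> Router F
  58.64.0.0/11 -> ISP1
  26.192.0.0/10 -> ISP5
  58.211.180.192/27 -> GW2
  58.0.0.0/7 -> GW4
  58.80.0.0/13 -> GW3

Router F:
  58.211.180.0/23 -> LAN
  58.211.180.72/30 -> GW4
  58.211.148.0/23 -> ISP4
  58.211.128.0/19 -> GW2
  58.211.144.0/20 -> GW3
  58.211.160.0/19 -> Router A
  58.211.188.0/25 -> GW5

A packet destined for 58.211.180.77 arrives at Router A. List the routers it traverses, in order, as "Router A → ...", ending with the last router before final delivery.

Router A → Router F

At Router A: longest match for 58.211.180.77 is 58.211.0.0/16 -> Router F
At Router F: longest match for 58.211.180.77 is 58.211.180.0/23 -> LAN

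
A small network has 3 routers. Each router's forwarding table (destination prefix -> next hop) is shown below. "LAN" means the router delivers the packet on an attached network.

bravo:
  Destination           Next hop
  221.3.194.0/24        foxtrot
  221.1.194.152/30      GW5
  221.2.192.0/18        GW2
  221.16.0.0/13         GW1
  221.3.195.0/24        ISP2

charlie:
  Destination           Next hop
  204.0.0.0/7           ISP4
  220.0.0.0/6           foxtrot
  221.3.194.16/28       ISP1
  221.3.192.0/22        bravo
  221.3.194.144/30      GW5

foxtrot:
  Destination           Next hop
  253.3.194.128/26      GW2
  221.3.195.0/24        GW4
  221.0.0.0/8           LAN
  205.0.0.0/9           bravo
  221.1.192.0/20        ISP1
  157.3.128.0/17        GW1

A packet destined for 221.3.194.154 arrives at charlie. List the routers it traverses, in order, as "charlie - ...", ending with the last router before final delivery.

charlie - bravo - foxtrot

At charlie: longest match for 221.3.194.154 is 221.3.192.0/22 -> bravo
At bravo: longest match for 221.3.194.154 is 221.3.194.0/24 -> foxtrot
At foxtrot: longest match for 221.3.194.154 is 221.0.0.0/8 -> LAN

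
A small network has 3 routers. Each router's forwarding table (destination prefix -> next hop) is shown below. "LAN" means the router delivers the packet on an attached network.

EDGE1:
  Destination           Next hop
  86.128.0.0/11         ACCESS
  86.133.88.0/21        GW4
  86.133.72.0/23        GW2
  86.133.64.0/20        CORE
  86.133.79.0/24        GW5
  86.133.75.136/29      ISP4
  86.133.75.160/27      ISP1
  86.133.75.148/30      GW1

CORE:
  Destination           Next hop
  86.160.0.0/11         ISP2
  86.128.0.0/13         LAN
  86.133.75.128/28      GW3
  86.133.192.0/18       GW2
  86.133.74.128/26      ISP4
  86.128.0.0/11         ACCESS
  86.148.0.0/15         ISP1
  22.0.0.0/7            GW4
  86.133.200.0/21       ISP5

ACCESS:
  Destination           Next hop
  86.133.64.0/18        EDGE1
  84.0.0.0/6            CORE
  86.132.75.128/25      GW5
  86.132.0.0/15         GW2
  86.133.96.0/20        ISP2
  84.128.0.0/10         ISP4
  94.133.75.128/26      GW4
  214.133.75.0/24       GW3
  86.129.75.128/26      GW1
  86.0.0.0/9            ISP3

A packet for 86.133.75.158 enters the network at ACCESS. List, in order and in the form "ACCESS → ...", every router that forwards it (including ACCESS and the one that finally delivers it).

At ACCESS: longest match for 86.133.75.158 is 86.133.64.0/18 -> EDGE1
At EDGE1: longest match for 86.133.75.158 is 86.133.64.0/20 -> CORE
At CORE: longest match for 86.133.75.158 is 86.128.0.0/13 -> LAN

ACCESS → EDGE1 → CORE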